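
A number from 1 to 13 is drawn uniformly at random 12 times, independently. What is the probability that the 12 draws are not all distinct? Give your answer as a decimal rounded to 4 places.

P(all 12 different) = 13/13 · 12/13 · ··· · 2/13 ≈ 0.0003.
P(at least two equal) = 1 − 0.0003 = 0.9997.

0.9997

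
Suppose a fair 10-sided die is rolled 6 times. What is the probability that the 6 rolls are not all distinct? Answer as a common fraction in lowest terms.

P(all 6 different) = 10/10 · 9/10 · ··· · 5/10 = 189/1250.
P(at least two equal) = 1 − 189/1250 = 1061/1250.

1061/1250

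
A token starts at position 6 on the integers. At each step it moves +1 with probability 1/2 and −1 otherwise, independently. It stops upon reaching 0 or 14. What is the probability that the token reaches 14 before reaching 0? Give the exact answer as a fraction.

3/7

With a fair step, P(i) = ½P(i−1) + ½P(i+1) with P(0)=0, P(14)=1 has the linear solution P(i) = i/14.
P(6) = 6/14 = 3/7.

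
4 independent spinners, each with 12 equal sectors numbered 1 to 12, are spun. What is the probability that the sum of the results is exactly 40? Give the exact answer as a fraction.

There are 12^4 = 20736 equally likely outcomes.
The number of ordered 4-tuples from {1,…,12} summing to 40 is 165.
P(sum = 40) = 165/20736 = 55/6912.

55/6912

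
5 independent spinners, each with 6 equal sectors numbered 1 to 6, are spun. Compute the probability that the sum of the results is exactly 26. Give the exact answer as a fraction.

There are 6^5 = 7776 equally likely outcomes.
The number of ordered 5-tuples from {1,…,6} summing to 26 is 70.
P(sum = 26) = 70/7776 = 35/3888.

35/3888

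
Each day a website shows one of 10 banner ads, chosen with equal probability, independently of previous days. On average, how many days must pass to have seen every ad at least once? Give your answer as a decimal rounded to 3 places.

29.290

After i distinct types are collected, each trial gives a new one with probability (10−i)/10, so the expected wait for the next new type is 10/(10−i).
E = 10/10 + 10/9 + 10/8 + 10/7 + 10/6 + 10/5 + 10/4 + 10/3 + 10/2 + 10/1 = 7381/252 ≈ 29.290.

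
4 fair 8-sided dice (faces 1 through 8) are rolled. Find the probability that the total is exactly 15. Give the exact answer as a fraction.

71/1024

There are 8^4 = 4096 equally likely outcomes.
The number of ordered 4-tuples from {1,…,8} summing to 15 is 284.
P(sum = 15) = 284/4096 = 71/1024.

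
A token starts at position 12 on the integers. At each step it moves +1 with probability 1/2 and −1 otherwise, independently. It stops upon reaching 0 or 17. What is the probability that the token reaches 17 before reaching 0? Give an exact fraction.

12/17

With a fair step, P(i) = ½P(i−1) + ½P(i+1) with P(0)=0, P(17)=1 has the linear solution P(i) = i/17.
P(12) = 12/17.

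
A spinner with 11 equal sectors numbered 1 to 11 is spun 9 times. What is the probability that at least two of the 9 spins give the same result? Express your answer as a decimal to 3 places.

P(all 9 different) = 11/11 · 10/11 · ··· · 3/11 ≈ 0.008.
P(at least two equal) = 1 − 0.008 = 0.992.

0.992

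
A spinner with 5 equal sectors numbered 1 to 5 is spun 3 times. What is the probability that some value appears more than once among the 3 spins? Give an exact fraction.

P(all 3 different) = 5/5 · 4/5 · ··· · 3/5 = 12/25.
P(at least two equal) = 1 − 12/25 = 13/25.

13/25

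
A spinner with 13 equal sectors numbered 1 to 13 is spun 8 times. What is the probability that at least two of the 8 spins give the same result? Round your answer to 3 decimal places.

P(all 8 different) = 13/13 · 12/13 · ··· · 6/13 ≈ 0.064.
P(at least two equal) = 1 − 0.064 = 0.936.

0.936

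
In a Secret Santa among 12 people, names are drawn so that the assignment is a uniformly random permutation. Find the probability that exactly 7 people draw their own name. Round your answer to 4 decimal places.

Choose which 7 of the 12 are fixed: C(12,7) = 792 ways.
The remaining 5 must have no fixed point: D(5) = 44.
P = 792·44/479001600 = 11/151200 ≈ 0.0001.

0.0001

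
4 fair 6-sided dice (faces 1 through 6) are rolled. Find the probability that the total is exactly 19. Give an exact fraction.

There are 6^4 = 1296 equally likely outcomes.
The number of ordered 4-tuples from {1,…,6} summing to 19 is 56.
P(sum = 19) = 56/1296 = 7/162.

7/162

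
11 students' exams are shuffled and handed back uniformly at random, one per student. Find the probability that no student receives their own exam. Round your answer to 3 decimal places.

0.368

This is the derangement probability: permutations of 11 with no fixed point.
D(11) = 11! · (1 − 1/1! + 1/2! − ··· + (−1)^11/11!) = 14684570.
P = 14684570/39916800 = 1468457/3991680 ≈ 0.368.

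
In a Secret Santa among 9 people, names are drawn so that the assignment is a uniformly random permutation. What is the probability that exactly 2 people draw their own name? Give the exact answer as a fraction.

103/560

Choose which 2 of the 9 are fixed: C(9,2) = 36 ways.
The remaining 7 must have no fixed point: D(7) = 1854.
P = 36·1854/362880 = 103/560.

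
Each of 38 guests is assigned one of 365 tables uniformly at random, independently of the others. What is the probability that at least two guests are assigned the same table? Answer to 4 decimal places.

It's easier to compute the probability that all 38 are distinct.
P(all distinct) = 365/365 · 364/365 · ··· · 328/365 ≈ 0.1359.
So the probability of at least one match is 1 − 0.1359 = 0.8641.

0.8641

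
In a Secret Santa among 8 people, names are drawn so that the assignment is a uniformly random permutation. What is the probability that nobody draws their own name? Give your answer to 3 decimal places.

0.368

This is the derangement probability: permutations of 8 with no fixed point.
D(8) = 8! · (1 − 1/1! + 1/2! − ··· + (−1)^8/8!) = 14833.
P = 14833/40320 = 2119/5760 ≈ 0.368.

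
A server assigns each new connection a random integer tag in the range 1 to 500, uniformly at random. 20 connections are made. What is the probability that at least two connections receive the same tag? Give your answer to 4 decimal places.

0.3196

It's easier to compute the probability that all 20 are distinct.
P(all distinct) = 500/500 · 499/500 · ··· · 481/500 ≈ 0.6804.
So the probability of at least one match is 1 − 0.6804 = 0.3196.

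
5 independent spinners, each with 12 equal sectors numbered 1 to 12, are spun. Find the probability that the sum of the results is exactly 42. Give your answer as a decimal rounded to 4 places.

0.0252

There are 12^5 = 248832 equally likely outcomes.
The number of ordered 5-tuples from {1,…,12} summing to 42 is 6265.
P(sum = 42) = 6265/248832 ≈ 0.0252.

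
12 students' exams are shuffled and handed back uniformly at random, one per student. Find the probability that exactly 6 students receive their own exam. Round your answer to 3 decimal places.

0.001

Choose which 6 of the 12 are fixed: C(12,6) = 924 ways.
The remaining 6 must have no fixed point: D(6) = 265.
P = 924·265/479001600 = 53/103680 ≈ 0.001.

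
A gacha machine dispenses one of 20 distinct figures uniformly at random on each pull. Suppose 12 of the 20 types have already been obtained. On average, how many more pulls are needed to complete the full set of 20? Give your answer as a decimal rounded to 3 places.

54.357

Starting from 12 distinct types, each trial gives a new one with probability (20−i)/20 when i types are held, so the wait for the next new type is 20/(20−i).
E = 20/8 + 20/7 + 20/6 + 20/5 + 20/4 + 20/3 + 20/2 + 20/1 = 761/14 ≈ 54.357.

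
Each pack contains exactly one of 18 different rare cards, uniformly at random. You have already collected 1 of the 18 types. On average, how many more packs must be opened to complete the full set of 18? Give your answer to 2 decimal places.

Starting from 1 distinct type, each trial gives a new one with probability (18−i)/18 when i types are held, so the wait for the next new type is 18/(18−i).
E = 18/17 + 18/16 + 18/15 + 18/14 + 18/13 + 18/12 + 18/11 + 18/10 + 18/9 + 18/8 + 18/7 + 18/6 + 18/5 + 18/4 + 18/3 + 18/2 + 18/1 = 42142223/680680 ≈ 61.91.

61.91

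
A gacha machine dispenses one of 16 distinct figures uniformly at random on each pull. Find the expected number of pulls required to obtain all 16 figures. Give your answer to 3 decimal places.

54.092

After i distinct types are collected, each trial gives a new one with probability (16−i)/16, so the expected wait for the next new type is 16/(16−i).
E = 16/16 + 16/15 + 16/14 + 16/13 + 16/12 + 16/11 + 16/10 + 16/9 + 16/8 + 16/7 + 16/6 + 16/5 + 16/4 + 16/3 + 16/2 + 16/1 = 2436559/45045 ≈ 54.092.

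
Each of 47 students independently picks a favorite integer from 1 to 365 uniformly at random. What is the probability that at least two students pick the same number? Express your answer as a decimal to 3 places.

It's easier to compute the probability that all 47 are distinct.
P(all distinct) = 365/365 · 364/365 · ··· · 319/365 ≈ 0.045.
So the probability of at least one match is 1 − 0.045 = 0.955.

0.955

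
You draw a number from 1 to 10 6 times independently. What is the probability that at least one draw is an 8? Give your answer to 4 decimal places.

0.4686

P(no draw is an 8) = (9/10)^6 ≈ 0.5314.
P(at least one) = 1 − 0.5314 = 0.4686.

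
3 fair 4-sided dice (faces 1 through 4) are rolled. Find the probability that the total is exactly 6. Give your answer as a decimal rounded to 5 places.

0.15625

There are 4^3 = 64 equally likely outcomes.
The number of ordered 3-tuples from {1,…,4} summing to 6 is 10.
P(sum = 6) = 10/64 = 5/32 ≈ 0.15625.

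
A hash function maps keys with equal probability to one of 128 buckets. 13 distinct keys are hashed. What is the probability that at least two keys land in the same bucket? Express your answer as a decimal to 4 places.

It's easier to compute the probability that all 13 are distinct.
P(all distinct) = 128/128 · 127/128 · ··· · 116/128 ≈ 0.5325.
So the probability of at least one match is 1 − 0.5325 = 0.4675.

0.4675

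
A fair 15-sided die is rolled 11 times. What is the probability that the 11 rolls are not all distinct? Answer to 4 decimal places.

P(all 11 different) = 15/15 · 14/15 · ··· · 5/15 ≈ 0.0063.
P(at least two equal) = 1 − 0.0063 = 0.9937.

0.9937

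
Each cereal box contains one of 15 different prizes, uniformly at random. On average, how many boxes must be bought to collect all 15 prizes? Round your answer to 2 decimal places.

After i distinct types are collected, each trial gives a new one with probability (15−i)/15, so the expected wait for the next new type is 15/(15−i).
E = 15/15 + 15/14 + 15/13 + 15/12 + 15/11 + 15/10 + 15/9 + 15/8 + 15/7 + 15/6 + 15/5 + 15/4 + 15/3 + 15/2 + 15/1 = 1195757/24024 ≈ 49.77.

49.77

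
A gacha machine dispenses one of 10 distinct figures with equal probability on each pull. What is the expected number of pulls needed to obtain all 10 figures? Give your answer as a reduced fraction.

After i distinct types are collected, each trial gives a new one with probability (10−i)/10, so the expected wait for the next new type is 10/(10−i).
E = 10/10 + 10/9 + 10/8 + 10/7 + 10/6 + 10/5 + 10/4 + 10/3 + 10/2 + 10/1 = 7381/252.

7381/252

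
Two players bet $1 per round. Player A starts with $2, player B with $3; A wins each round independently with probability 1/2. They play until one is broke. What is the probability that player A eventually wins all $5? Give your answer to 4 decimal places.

With a fair step, P(i) = ½P(i−1) + ½P(i+1) with P(0)=0, P(5)=1 has the linear solution P(i) = i/5.
P(2) = 2/5 ≈ 0.4000.

0.4000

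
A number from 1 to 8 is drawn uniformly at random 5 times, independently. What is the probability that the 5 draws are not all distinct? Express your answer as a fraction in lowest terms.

P(all 5 different) = 8/8 · 7/8 · ··· · 4/8 = 105/512.
P(at least two equal) = 1 − 105/512 = 407/512.

407/512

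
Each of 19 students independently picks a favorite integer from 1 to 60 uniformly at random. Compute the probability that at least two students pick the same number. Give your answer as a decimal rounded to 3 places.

It's easier to compute the probability that all 19 are distinct.
P(all distinct) = 60/60 · 59/60 · ··· · 42/60 ≈ 0.041.
So the probability of at least one match is 1 − 0.041 = 0.959.

0.959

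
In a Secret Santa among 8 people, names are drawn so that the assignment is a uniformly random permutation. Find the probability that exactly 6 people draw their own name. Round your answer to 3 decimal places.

Choose which 6 of the 8 are fixed: C(8,6) = 28 ways.
The remaining 2 must have no fixed point: D(2) = 1.
P = 28·1/40320 = 1/1440 ≈ 0.001.

0.001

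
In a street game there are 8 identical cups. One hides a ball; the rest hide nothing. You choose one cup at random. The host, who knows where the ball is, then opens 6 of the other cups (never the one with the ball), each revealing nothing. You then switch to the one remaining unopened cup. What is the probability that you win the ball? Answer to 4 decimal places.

0.8750

Your original cup holds the ball with probability 1/8, so the other 7 collectively hold it with probability 7/8.
The host can always find 6 empty cups to open, so the reveals don't change that 7/8; it is now spread over the 1 remaining unopened cup.
P(win by switching) = (7/8) · (1/1) = 7/8 ≈ 0.8750.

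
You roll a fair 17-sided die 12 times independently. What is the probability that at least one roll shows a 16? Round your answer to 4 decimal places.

0.5169

P(no roll shows a 16) = (16/17)^12 ≈ 0.4831.
P(at least one) = 1 − 0.4831 = 0.5169.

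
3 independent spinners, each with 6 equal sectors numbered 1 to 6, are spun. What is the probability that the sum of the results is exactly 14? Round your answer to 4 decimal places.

There are 6^3 = 216 equally likely outcomes.
The number of ordered 3-tuples from {1,…,6} summing to 14 is 15.
P(sum = 14) = 15/216 = 5/72 ≈ 0.0694.

0.0694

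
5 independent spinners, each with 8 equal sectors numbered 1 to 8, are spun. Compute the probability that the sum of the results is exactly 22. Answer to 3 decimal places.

0.075

There are 8^5 = 32768 equally likely outcomes.
The number of ordered 5-tuples from {1,…,8} summing to 22 is 2460.
P(sum = 22) = 2460/32768 = 615/8192 ≈ 0.075.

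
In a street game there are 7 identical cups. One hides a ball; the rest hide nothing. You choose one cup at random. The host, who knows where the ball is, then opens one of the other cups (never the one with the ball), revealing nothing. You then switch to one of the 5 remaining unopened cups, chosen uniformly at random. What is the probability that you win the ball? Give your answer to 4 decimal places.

0.1714

Your original cup holds the ball with probability 1/7, so the other 6 collectively hold it with probability 6/7.
The host can always find an empty cup to open, so this doesn't change that 6/7; it is now spread over the 5 remaining unopened cups.
P(win by switching) = (6/7) · (1/5) = 6/35 ≈ 0.1714.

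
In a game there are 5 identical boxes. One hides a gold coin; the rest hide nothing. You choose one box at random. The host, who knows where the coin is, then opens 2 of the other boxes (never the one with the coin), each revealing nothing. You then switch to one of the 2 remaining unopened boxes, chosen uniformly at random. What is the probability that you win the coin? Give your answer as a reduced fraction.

2/5

Your original box holds the coin with probability 1/5, so the other 4 collectively hold it with probability 4/5.
The host can always find 2 empty boxes to open, so the reveals don't change that 4/5; it is now spread over the 2 remaining unopened boxes.
P(win by switching) = (4/5) · (1/2) = 2/5.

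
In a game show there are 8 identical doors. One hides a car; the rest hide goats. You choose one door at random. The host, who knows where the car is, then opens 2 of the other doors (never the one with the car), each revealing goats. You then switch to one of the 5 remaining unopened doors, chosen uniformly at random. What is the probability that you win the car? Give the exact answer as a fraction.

Your original door holds the car with probability 1/8, so the other 7 collectively hold it with probability 7/8.
The host can always find 2 empty doors to open, so the reveals don't change that 7/8; it is now spread over the 5 remaining unopened doors.
P(win by switching) = (7/8) · (1/5) = 7/40.

7/40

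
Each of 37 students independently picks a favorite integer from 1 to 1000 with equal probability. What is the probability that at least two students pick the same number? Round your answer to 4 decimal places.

0.4905

It's easier to compute the probability that all 37 are distinct.
P(all distinct) = 1000/1000 · 999/1000 · ··· · 964/1000 ≈ 0.5095.
So the probability of at least one match is 1 − 0.5095 = 0.4905.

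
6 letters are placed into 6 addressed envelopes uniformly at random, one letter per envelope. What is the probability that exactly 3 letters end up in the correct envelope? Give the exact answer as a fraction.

Choose which 3 of the 6 are fixed: C(6,3) = 20 ways.
The remaining 3 must have no fixed point: D(3) = 2.
P = 20·2/720 = 1/18.

1/18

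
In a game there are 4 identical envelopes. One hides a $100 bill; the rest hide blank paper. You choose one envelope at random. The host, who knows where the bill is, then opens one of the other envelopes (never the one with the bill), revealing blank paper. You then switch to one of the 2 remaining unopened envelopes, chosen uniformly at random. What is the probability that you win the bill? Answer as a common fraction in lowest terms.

Your original envelope holds the bill with probability 1/4, so the other 3 collectively hold it with probability 3/4.
The host can always find an empty envelope to open, so this doesn't change that 3/4; it is now spread over the 2 remaining unopened envelopes.
P(win by switching) = (3/4) · (1/2) = 3/8.

3/8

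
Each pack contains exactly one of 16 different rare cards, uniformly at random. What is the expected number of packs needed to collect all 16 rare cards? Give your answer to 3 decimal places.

54.092

After i distinct types are collected, each trial gives a new one with probability (16−i)/16, so the expected wait for the next new type is 16/(16−i).
E = 16/16 + 16/15 + 16/14 + 16/13 + 16/12 + 16/11 + 16/10 + 16/9 + 16/8 + 16/7 + 16/6 + 16/5 + 16/4 + 16/3 + 16/2 + 16/1 = 2436559/45045 ≈ 54.092.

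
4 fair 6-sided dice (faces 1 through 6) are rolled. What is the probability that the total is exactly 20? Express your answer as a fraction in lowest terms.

There are 6^4 = 1296 equally likely outcomes.
The number of ordered 4-tuples from {1,…,6} summing to 20 is 35.
P(sum = 20) = 35/1296.

35/1296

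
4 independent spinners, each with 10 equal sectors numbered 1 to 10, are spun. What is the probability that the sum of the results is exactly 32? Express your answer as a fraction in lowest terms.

33/2000

There are 10^4 = 10000 equally likely outcomes.
The number of ordered 4-tuples from {1,…,10} summing to 32 is 165.
P(sum = 32) = 165/10000 = 33/2000.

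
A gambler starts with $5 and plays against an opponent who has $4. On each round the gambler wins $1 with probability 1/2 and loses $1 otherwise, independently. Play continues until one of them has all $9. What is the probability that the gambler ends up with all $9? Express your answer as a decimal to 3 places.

With a fair step, P(i) = ½P(i−1) + ½P(i+1) with P(0)=0, P(9)=1 has the linear solution P(i) = i/9.
P(5) = 5/9 ≈ 0.556.

0.556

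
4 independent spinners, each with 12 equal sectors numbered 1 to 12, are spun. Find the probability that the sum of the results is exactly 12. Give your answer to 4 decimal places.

There are 12^4 = 20736 equally likely outcomes.
The number of ordered 4-tuples from {1,…,12} summing to 12 is 165.
P(sum = 12) = 165/20736 = 55/6912 ≈ 0.0080.

0.0080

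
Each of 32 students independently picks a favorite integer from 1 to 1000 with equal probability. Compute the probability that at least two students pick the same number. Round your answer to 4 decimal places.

It's easier to compute the probability that all 32 are distinct.
P(all distinct) = 1000/1000 · 999/1000 · ··· · 969/1000 ≈ 0.6057.
So the probability of at least one match is 1 − 0.6057 = 0.3943.

0.3943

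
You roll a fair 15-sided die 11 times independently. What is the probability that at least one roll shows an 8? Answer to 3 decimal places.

P(no roll shows an 8) = (14/15)^11 ≈ 0.468.
P(at least one) = 1 − 0.468 = 0.532.

0.532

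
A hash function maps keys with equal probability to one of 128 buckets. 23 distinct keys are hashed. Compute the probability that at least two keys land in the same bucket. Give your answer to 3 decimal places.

It's easier to compute the probability that all 23 are distinct.
P(all distinct) = 128/128 · 127/128 · ··· · 106/128 ≈ 0.122.
So the probability of at least one match is 1 − 0.122 = 0.878.

0.878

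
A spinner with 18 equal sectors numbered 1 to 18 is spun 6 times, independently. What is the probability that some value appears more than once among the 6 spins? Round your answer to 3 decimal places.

P(all 6 different) = 18/18 · 17/18 · ··· · 13/18 ≈ 0.393.
P(at least two equal) = 1 − 0.393 = 0.607.

0.607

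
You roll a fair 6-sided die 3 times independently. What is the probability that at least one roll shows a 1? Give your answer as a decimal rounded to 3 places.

P(no roll shows a 1) = (5/6)^3 ≈ 0.579.
P(at least one) = 1 − 0.579 = 0.421.

0.421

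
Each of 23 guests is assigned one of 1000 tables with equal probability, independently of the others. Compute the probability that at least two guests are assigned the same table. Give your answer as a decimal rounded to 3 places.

0.225

It's easier to compute the probability that all 23 are distinct.
P(all distinct) = 1000/1000 · 999/1000 · ··· · 978/1000 ≈ 0.775.
So the probability of at least one match is 1 − 0.775 = 0.225.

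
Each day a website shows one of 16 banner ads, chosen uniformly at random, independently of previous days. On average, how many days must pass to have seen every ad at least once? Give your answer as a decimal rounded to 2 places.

After i distinct types are collected, each trial gives a new one with probability (16−i)/16, so the expected wait for the next new type is 16/(16−i).
E = 16/16 + 16/15 + 16/14 + 16/13 + 16/12 + 16/11 + 16/10 + 16/9 + 16/8 + 16/7 + 16/6 + 16/5 + 16/4 + 16/3 + 16/2 + 16/1 = 2436559/45045 ≈ 54.09.

54.09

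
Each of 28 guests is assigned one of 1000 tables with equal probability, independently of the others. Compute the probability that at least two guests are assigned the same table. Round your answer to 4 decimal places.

It's easier to compute the probability that all 28 are distinct.
P(all distinct) = 1000/1000 · 999/1000 · ··· · 973/1000 ≈ 0.6828.
So the probability of at least one match is 1 − 0.6828 = 0.3172.

0.3172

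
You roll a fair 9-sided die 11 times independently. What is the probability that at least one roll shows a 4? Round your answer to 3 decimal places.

P(no roll shows a 4) = (8/9)^11 ≈ 0.274.
P(at least one) = 1 − 0.274 = 0.726.

0.726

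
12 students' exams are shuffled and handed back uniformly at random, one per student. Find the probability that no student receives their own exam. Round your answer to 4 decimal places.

This is the derangement probability: permutations of 12 with no fixed point.
D(12) = 12! · (1 − 1/1! + 1/2! − ··· + (−1)^12/12!) = 176214841.
P = 176214841/479001600 = 16019531/43545600 ≈ 0.3679.

0.3679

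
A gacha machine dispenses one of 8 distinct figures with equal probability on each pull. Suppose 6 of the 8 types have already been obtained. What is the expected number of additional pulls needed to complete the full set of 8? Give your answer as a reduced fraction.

12

Starting from 6 distinct types, each trial gives a new one with probability (8−i)/8 when i types are held, so the wait for the next new type is 8/(8−i).
E = 8/2 + 8/1 = 12.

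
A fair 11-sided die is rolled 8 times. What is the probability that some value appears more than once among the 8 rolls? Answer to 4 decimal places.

P(all 8 different) = 11/11 · 10/11 · ··· · 4/11 ≈ 0.0310.
P(at least two equal) = 1 − 0.0310 = 0.9690.

0.9690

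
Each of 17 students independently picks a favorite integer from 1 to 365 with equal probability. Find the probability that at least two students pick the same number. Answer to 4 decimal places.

0.3150

It's easier to compute the probability that all 17 are distinct.
P(all distinct) = 365/365 · 364/365 · ··· · 349/365 ≈ 0.6850.
So the probability of at least one match is 1 − 0.6850 = 0.3150.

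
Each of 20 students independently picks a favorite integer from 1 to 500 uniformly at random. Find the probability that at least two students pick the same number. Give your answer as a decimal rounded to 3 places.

It's easier to compute the probability that all 20 are distinct.
P(all distinct) = 500/500 · 499/500 · ··· · 481/500 ≈ 0.680.
So the probability of at least one match is 1 − 0.680 = 0.320.

0.320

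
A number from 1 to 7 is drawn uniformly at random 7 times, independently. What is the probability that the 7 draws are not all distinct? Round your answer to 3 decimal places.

0.994

P(all 7 different) = 7/7 · 6/7 · ··· · 1/7 ≈ 0.006.
P(at least two equal) = 1 − 0.006 = 0.994.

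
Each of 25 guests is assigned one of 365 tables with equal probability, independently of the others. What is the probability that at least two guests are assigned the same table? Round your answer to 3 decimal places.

It's easier to compute the probability that all 25 are distinct.
P(all distinct) = 365/365 · 364/365 · ··· · 341/365 ≈ 0.431.
So the probability of at least one match is 1 − 0.431 = 0.569.

0.569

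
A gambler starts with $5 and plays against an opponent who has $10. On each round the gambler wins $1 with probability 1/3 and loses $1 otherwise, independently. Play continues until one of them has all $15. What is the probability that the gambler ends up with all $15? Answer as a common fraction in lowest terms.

1/1057

Let r = q/p = (2/3)/(1/3) = 2. The recurrence P(i) = p·P(i+1) + q·P(i−1) with P(0)=0, P(15)=1 gives P(i) = (1 − r^i)/(1 − r^15).
P(5) = (1 − (2)^5) / (1 − (2)^15) = 1/1057.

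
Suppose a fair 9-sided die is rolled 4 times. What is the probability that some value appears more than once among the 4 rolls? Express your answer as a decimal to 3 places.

P(all 4 different) = 9/9 · 8/9 · ··· · 6/9 ≈ 0.461.
P(at least two equal) = 1 − 0.461 = 0.539.

0.539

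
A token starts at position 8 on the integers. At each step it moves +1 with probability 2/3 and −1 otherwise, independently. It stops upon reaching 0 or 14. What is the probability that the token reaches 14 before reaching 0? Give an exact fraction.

5440/5461

Let r = q/p = (1/3)/(2/3) = 1/2. The recurrence P(i) = p·P(i+1) + q·P(i−1) with P(0)=0, P(14)=1 gives P(i) = (1 − r^i)/(1 − r^14).
P(8) = (1 − (1/2)^8) / (1 − (1/2)^14) = 5440/5461.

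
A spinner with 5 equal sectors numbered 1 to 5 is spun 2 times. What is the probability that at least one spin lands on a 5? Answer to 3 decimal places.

0.360

P(no spin lands on a 5) = (4/5)^2 ≈ 0.640.
P(at least one) = 1 − 0.640 = 0.360.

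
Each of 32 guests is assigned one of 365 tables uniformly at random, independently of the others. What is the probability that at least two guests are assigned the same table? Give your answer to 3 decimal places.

0.753

It's easier to compute the probability that all 32 are distinct.
P(all distinct) = 365/365 · 364/365 · ··· · 334/365 ≈ 0.247.
So the probability of at least one match is 1 − 0.247 = 0.753.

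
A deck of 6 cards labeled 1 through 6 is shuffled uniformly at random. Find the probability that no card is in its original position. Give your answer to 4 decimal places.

This is the derangement probability: permutations of 6 with no fixed point.
D(6) = 6! · (1 − 1/1! + 1/2! − ··· + (−1)^6/6!) = 265.
P = 265/720 = 53/144 ≈ 0.3681.

0.3681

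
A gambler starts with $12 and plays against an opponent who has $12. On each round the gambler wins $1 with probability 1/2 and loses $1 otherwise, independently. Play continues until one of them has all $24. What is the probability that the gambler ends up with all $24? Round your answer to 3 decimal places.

0.500

With a fair step, P(i) = ½P(i−1) + ½P(i+1) with P(0)=0, P(24)=1 has the linear solution P(i) = i/24.
P(12) = 12/24 = 1/2 ≈ 0.500.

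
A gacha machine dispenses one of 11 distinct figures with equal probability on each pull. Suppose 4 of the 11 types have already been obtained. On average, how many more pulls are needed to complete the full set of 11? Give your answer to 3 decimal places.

28.521

Starting from 4 distinct types, each trial gives a new one with probability (11−i)/11 when i types are held, so the wait for the next new type is 11/(11−i).
E = 11/7 + 11/6 + 11/5 + 11/4 + 11/3 + 11/2 + 11/1 = 3993/140 ≈ 28.521.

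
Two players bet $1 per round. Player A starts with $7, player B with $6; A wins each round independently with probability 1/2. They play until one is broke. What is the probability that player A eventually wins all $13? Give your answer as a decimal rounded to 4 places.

0.5385

With a fair step, P(i) = ½P(i−1) + ½P(i+1) with P(0)=0, P(13)=1 has the linear solution P(i) = i/13.
P(7) = 7/13 ≈ 0.5385.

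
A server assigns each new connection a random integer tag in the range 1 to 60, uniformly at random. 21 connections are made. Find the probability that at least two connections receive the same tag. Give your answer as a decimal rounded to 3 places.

0.981

It's easier to compute the probability that all 21 are distinct.
P(all distinct) = 60/60 · 59/60 · ··· · 40/60 ≈ 0.019.
So the probability of at least one match is 1 − 0.019 = 0.981.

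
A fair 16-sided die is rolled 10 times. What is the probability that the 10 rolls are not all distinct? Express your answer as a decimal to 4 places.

0.9736

P(all 10 different) = 16/16 · 15/16 · ··· · 7/16 ≈ 0.0264.
P(at least two equal) = 1 − 0.0264 = 0.9736.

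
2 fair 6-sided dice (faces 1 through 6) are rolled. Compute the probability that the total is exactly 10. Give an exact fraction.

1/12

There are 6^2 = 36 equally likely outcomes.
The number of ordered 2-tuples from {1,…,6} summing to 10 is 3.
P(sum = 10) = 3/36 = 1/12.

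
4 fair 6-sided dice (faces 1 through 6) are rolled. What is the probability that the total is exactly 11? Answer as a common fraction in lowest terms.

13/162

There are 6^4 = 1296 equally likely outcomes.
The number of ordered 4-tuples from {1,…,6} summing to 11 is 104.
P(sum = 11) = 104/1296 = 13/162.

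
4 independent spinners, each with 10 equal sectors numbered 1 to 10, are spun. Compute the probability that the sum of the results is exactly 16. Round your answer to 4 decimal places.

0.0415

There are 10^4 = 10000 equally likely outcomes.
The number of ordered 4-tuples from {1,…,10} summing to 16 is 415.
P(sum = 16) = 415/10000 = 83/2000 ≈ 0.0415.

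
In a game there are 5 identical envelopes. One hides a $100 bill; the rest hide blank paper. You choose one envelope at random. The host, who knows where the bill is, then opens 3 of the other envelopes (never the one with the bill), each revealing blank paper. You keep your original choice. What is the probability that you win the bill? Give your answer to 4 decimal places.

The host can always open 3 empty envelopes regardless of your choice, so the reveals give no information about your original envelope.
P(win by staying) = 1/5 ≈ 0.2000.

0.2000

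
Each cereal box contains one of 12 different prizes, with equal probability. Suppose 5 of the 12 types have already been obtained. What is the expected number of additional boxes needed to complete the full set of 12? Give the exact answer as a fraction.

1089/35

Starting from 5 distinct types, each trial gives a new one with probability (12−i)/12 when i types are held, so the wait for the next new type is 12/(12−i).
E = 12/7 + 12/6 + 12/5 + 12/4 + 12/3 + 12/2 + 12/1 = 1089/35.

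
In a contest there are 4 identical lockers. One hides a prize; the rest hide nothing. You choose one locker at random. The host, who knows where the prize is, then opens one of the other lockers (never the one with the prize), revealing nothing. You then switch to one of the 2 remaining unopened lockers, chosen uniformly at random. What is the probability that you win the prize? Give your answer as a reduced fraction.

Your original locker holds the prize with probability 1/4, so the other 3 collectively hold it with probability 3/4.
The host can always find an empty locker to open, so this doesn't change that 3/4; it is now spread over the 2 remaining unopened lockers.
P(win by switching) = (3/4) · (1/2) = 3/8.

3/8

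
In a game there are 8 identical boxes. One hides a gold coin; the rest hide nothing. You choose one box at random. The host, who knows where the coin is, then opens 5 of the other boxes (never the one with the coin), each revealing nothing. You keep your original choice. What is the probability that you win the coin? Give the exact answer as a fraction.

The host can always open 5 empty boxes regardless of your choice, so the reveals give no information about your original box.
P(win by staying) = 1/8.

1/8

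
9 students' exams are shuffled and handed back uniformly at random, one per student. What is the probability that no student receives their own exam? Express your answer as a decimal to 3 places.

0.368

This is the derangement probability: permutations of 9 with no fixed point.
D(9) = 9! · (1 − 1/1! + 1/2! − ··· + (−1)^9/9!) = 133496.
P = 133496/362880 = 16687/45360 ≈ 0.368.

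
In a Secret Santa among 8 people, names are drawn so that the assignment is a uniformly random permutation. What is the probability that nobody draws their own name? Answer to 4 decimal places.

0.3679

This is the derangement probability: permutations of 8 with no fixed point.
D(8) = 8! · (1 − 1/1! + 1/2! − ··· + (−1)^8/8!) = 14833.
P = 14833/40320 = 2119/5760 ≈ 0.3679.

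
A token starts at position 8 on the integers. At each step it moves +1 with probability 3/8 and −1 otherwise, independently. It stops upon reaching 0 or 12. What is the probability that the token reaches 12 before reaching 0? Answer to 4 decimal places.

0.1277

Let r = q/p = (5/8)/(3/8) = 5/3. The recurrence P(i) = p·P(i+1) + q·P(i−1) with P(0)=0, P(12)=1 gives P(i) = (1 − r^i)/(1 − r^12).
P(8) = (1 − (5/3)^8) / (1 − (5/3)^12) = 57186/447811 ≈ 0.1277.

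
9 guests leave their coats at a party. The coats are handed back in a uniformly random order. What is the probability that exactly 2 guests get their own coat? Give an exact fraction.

Choose which 2 of the 9 are fixed: C(9,2) = 36 ways.
The remaining 7 must have no fixed point: D(7) = 1854.
P = 36·1854/362880 = 103/560.

103/560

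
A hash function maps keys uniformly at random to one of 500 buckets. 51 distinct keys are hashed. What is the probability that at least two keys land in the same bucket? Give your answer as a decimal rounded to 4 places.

It's easier to compute the probability that all 51 are distinct.
P(all distinct) = 500/500 · 499/500 · ··· · 450/500 ≈ 0.0713.
So the probability of at least one match is 1 − 0.0713 = 0.9287.

0.9287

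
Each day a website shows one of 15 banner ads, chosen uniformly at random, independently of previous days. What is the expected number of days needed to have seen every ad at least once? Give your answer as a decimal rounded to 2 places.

49.77

After i distinct types are collected, each trial gives a new one with probability (15−i)/15, so the expected wait for the next new type is 15/(15−i).
E = 15/15 + 15/14 + 15/13 + 15/12 + 15/11 + 15/10 + 15/9 + 15/8 + 15/7 + 15/6 + 15/5 + 15/4 + 15/3 + 15/2 + 15/1 = 1195757/24024 ≈ 49.77.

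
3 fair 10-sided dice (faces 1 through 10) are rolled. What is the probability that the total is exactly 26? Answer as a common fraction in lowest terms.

3/200

There are 10^3 = 1000 equally likely outcomes.
The number of ordered 3-tuples from {1,…,10} summing to 26 is 15.
P(sum = 26) = 15/1000 = 3/200.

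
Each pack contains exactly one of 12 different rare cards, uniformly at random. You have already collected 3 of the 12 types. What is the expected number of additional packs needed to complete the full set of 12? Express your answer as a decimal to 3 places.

33.948

Starting from 3 distinct types, each trial gives a new one with probability (12−i)/12 when i types are held, so the wait for the next new type is 12/(12−i).
E = 12/9 + 12/8 + 12/7 + 12/6 + 12/5 + 12/4 + 12/3 + 12/2 + 12/1 = 7129/210 ≈ 33.948.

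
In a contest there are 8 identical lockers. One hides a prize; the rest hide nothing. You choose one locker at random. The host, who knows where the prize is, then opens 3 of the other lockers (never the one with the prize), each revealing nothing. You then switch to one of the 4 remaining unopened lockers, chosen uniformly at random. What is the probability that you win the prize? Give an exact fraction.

Your original locker holds the prize with probability 1/8, so the other 7 collectively hold it with probability 7/8.
The host can always find 3 empty lockers to open, so the reveals don't change that 7/8; it is now spread over the 4 remaining unopened lockers.
P(win by switching) = (7/8) · (1/4) = 7/32.

7/32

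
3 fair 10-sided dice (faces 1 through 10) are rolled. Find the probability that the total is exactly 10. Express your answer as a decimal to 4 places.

0.0360

There are 10^3 = 1000 equally likely outcomes.
The number of ordered 3-tuples from {1,…,10} summing to 10 is 36.
P(sum = 10) = 36/1000 = 9/250 ≈ 0.0360.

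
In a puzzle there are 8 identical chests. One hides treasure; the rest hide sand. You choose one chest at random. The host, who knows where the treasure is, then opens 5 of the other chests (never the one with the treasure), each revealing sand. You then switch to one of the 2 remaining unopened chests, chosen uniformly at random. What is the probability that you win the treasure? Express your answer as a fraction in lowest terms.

7/16

Your original chest holds the treasure with probability 1/8, so the other 7 collectively hold it with probability 7/8.
The host can always find 5 empty chests to open, so the reveals don't change that 7/8; it is now spread over the 2 remaining unopened chests.
P(win by switching) = (7/8) · (1/2) = 7/16.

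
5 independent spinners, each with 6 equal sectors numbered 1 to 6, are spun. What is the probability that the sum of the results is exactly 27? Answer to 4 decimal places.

There are 6^5 = 7776 equally likely outcomes.
The number of ordered 5-tuples from {1,…,6} summing to 27 is 35.
P(sum = 27) = 35/7776 ≈ 0.0045.

0.0045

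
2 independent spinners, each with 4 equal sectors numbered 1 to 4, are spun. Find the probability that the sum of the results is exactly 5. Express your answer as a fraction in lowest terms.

1/4

There are 4^2 = 16 equally likely outcomes.
The number of ordered 2-tuples from {1,…,4} summing to 5 is 4.
P(sum = 5) = 4/16 = 1/4.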